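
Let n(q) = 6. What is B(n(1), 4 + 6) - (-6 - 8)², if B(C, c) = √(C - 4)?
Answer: -196 + √2 ≈ -194.59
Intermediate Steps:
B(C, c) = √(-4 + C)
B(n(1), 4 + 6) - (-6 - 8)² = √(-4 + 6) - (-6 - 8)² = √2 - 1*(-14)² = √2 - 1*196 = √2 - 196 = -196 + √2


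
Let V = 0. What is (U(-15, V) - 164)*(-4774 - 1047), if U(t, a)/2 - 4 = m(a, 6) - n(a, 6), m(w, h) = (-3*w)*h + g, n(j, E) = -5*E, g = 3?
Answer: 523890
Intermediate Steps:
m(w, h) = 3 - 3*h*w (m(w, h) = (-3*w)*h + 3 = -3*h*w + 3 = 3 - 3*h*w)
U(t, a) = 74 - 36*a (U(t, a) = 8 + 2*((3 - 3*6*a) - (-5)*6) = 8 + 2*((3 - 18*a) - 1*(-30)) = 8 + 2*((3 - 18*a) + 30) = 8 + 2*(33 - 18*a) = 8 + (66 - 36*a) = 74 - 36*a)
(U(-15, V) - 164)*(-4774 - 1047) = ((74 - 36*0) - 164)*(-4774 - 1047) = ((74 + 0) - 164)*(-5821) = (74 - 164)*(-5821) = -90*(-5821) = 523890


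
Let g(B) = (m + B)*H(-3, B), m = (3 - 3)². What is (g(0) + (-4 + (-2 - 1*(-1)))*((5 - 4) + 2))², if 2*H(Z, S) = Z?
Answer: 225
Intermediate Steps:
m = 0 (m = 0² = 0)
H(Z, S) = Z/2
g(B) = -3*B/2 (g(B) = (0 + B)*((½)*(-3)) = B*(-3/2) = -3*B/2)
(g(0) + (-4 + (-2 - 1*(-1)))*((5 - 4) + 2))² = (-3/2*0 + (-4 + (-2 - 1*(-1)))*((5 - 4) + 2))² = (0 + (-4 + (-2 + 1))*(1 + 2))² = (0 + (-4 - 1)*3)² = (0 - 5*3)² = (0 - 15)² = (-15)² = 225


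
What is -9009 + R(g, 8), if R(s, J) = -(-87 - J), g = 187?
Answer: -8914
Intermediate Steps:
R(s, J) = 87 + J
-9009 + R(g, 8) = -9009 + (87 + 8) = -9009 + 95 = -8914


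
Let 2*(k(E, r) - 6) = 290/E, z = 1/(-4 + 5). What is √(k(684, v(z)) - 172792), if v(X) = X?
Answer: I*√2245524101/114 ≈ 415.68*I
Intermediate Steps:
z = 1 (z = 1/1 = 1)
k(E, r) = 6 + 145/E (k(E, r) = 6 + (290/E)/2 = 6 + 145/E)
√(k(684, v(z)) - 172792) = √((6 + 145/684) - 172792) = √(4249/684 - 172792) = √(-118185479/684) = I*√2245524101/114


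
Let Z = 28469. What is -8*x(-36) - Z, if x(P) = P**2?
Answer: -38837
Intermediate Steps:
-8*x(-36) - Z = -8*(-36)**2 - 1*28469 = -8*1296 - 28469 = -10368 - 28469 = -38837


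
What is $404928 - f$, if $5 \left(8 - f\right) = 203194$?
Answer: $\frac{2227794}{5} \approx 4.4556 \cdot 10^{5}$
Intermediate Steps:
$f = - \frac{203154}{5}$ ($f = 8 - \frac{203194}{5} = - \frac{203154}{5} \approx -40631.0$)
$404928 - f = 404928 - - \frac{203154}{5} = 404928 + \frac{203154}{5} = \frac{2227794}{5}$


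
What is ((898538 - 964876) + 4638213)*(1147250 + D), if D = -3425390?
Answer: -10415371312500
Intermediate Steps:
((898538 - 964876) + 4638213)*(1147250 + D) = ((898538 - 964876) + 4638213)*(1147250 - 3425390) = (-66338 + 4638213)*(-2278140) = 4571875*(-2278140) = -10415371312500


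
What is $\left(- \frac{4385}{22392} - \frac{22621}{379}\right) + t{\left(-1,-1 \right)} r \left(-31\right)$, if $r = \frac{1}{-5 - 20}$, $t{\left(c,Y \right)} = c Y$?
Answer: $- \frac{12441700067}{212164200} \approx -58.642$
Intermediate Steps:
$t{\left(c,Y \right)} = Y c$
$r = - \frac{1}{25}$ ($r = \frac{1}{-25} = - \frac{1}{25} \approx -0.04$)
$\left(- \frac{4385}{22392} - \frac{22621}{379}\right) + t{\left(-1,-1 \right)} r \left(-31\right) = \left(- \frac{4385}{22392} - \frac{22621}{379}\right) + \left(-1\right) \left(-1\right) \left(- \frac{1}{25}\right) \left(-31\right) = \left(\left(-4385\right) \frac{1}{22392} - \frac{22621}{379}\right) + 1 \left(- \frac{1}{25}\right) \left(-31\right) = \left(- \frac{4385}{22392} - \frac{22621}{379}\right) - - \frac{31}{25} = - \frac{508191347}{8486568} + \frac{31}{25} = - \frac{12441700067}{212164200}$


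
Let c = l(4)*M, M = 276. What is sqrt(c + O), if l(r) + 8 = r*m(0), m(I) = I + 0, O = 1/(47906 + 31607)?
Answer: I*sqrt(13959676229639)/79513 ≈ 46.989*I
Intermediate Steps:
O = 1/79513 ≈ 1.2577e-5
m(I) = I
l(r) = -8 (l(r) = -8 + r*0 = -8 + 0 = -8)
c = -2208 (c = -8*276 = -2208)
sqrt(c + O) = sqrt(-2208 + 1/79513) = sqrt(-175564703/79513) = I*sqrt(13959676229639)/79513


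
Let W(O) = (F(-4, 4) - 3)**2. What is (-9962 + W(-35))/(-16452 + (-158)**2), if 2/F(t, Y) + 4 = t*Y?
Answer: -7483/6400 ≈ -1.1692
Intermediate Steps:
F(t, Y) = 2/(-4 + Y*t) (F(t, Y) = 2/(-4 + t*Y) = 2/(-4 + Y*t))
W(O) = 961/100 (W(O) = (2/(-4 + 4*(-4)) - 3)**2 = (2/(-4 - 16) - 3)**2 = (2/(-20) - 3)**2 = (2*(-1/20) - 3)**2 = (-1/10 - 3)**2 = (-31/10)**2 = 961/100)
(-9962 + W(-35))/(-16452 + (-158)**2) = (-9962 + 961/100)/(-16452 + (-158)**2) = -995239/(100*(-16452 + 24964)) = -995239/100/8512 = -995239/100*1/8512 = -7483/6400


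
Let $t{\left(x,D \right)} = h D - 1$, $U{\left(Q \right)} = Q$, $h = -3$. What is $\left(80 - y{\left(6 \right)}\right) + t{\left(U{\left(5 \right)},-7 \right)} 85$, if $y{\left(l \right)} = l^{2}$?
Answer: $1744$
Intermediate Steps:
$t{\left(x,D \right)} = -1 - 3 D$ ($t{\left(x,D \right)} = - 3 D - 1 = -1 - 3 D$)
$\left(80 - y{\left(6 \right)}\right) + t{\left(U{\left(5 \right)},-7 \right)} 85 = \left(80 - 6^{2}\right) + \left(-1 - -21\right) 85 = \left(80 - 36\right) + \left(-1 + 21\right) 85 = \left(80 - 36\right) + 20 \cdot 85 = 44 + 1700 = 1744$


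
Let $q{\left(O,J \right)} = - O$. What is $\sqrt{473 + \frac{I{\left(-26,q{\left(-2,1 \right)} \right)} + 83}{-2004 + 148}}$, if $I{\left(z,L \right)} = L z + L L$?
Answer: $\frac{\sqrt{25457737}}{232} \approx 21.748$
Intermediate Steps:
$I{\left(z,L \right)} = L^{2} + L z$ ($I{\left(z,L \right)} = L z + L^{2} = L^{2} + L z$)
$\sqrt{473 + \frac{I{\left(-26,q{\left(-2,1 \right)} \right)} + 83}{-2004 + 148}} = \sqrt{473 + \frac{\left(-1\right) \left(-2\right) \left(\left(-1\right) \left(-2\right) - 26\right) + 83}{-2004 + 148}} = \sqrt{473 + \frac{2 \left(2 - 26\right) + 83}{-1856}} = \sqrt{473 + \left(2 \left(-24\right) + 83\right) \left(- \frac{1}{1856}\right)} = \sqrt{473 + \left(-48 + 83\right) \left(- \frac{1}{1856}\right)} = \sqrt{473 + 35 \left(- \frac{1}{1856}\right)} = \sqrt{473 - \frac{35}{1856}} = \sqrt{\frac{877853}{1856}} = \frac{\sqrt{25457737}}{232}$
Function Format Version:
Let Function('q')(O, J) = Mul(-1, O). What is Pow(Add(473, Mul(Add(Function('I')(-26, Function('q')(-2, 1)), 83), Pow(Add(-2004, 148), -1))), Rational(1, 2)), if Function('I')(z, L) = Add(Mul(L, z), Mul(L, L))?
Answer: Mul(Rational(1, 232), Pow(25457737, Rational(1, 2))) ≈ 21.748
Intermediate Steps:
Function('I')(z, L) = Add(Pow(L, 2), Mul(L, z)) (Function('I')(z, L) = Add(Mul(L, z), Pow(L, 2)) = Add(Pow(L, 2), Mul(L, z)))
Pow(Add(473, Mul(Add(Function('I')(-26, Function('q')(-2, 1)), 83), Pow(Add(-2004, 148), -1))), Rational(1, 2)) = Pow(Add(473, Mul(Add(Mul(Mul(-1, -2), Add(Mul(-1, -2), -26)), 83), Pow(Add(-2004, 148), -1))), Rational(1, 2)) = Pow(Add(473, Mul(Add(Mul(2, Add(2, -26)), 83), Pow(-1856, -1))), Rational(1, 2)) = Pow(Add(473, Mul(Add(Mul(2, -24), 83), Rational(-1, 1856))), Rational(1, 2)) = Pow(Add(473, Mul(Add(-48, 83), Rational(-1, 1856))), Rational(1, 2)) = Pow(Add(473, Mul(35, Rational(-1, 1856))), Rational(1, 2)) = Pow(Add(473, Rational(-35, 1856)), Rational(1, 2)) = Pow(Rational(877853, 1856), Rational(1, 2)) = Mul(Rational(1, 232), Pow(25457737, Rational(1, 2)))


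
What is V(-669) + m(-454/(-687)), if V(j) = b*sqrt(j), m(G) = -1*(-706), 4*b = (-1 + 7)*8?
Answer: 706 + 12*I*sqrt(669) ≈ 706.0 + 310.38*I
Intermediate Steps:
b = 12 (b = ((-1 + 7)*8)/4 = (6*8)/4 = (1/4)*48 = 12)
m(G) = 706
V(j) = 12*sqrt(j)
V(-669) + m(-454/(-687)) = 12*sqrt(-669) + 706 = 12*(I*sqrt(669)) + 706 = 12*I*sqrt(669) + 706 = 706 + 12*I*sqrt(669)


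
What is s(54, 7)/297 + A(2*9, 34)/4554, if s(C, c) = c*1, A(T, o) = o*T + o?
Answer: 1130/6831 ≈ 0.16542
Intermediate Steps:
A(T, o) = o + T*o (A(T, o) = T*o + o = o + T*o)
s(C, c) = c
s(54, 7)/297 + A(2*9, 34)/4554 = 7/297 + (34*(1 + 2*9))/4554 = 7*(1/297) + (34*(1 + 18))*(1/4554) = 7/297 + (34*19)*(1/4554) = 7/297 + 646*(1/4554) = 7/297 + 323/2277 = 1130/6831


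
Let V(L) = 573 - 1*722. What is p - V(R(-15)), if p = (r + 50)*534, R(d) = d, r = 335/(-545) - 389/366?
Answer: 172562854/6649 ≈ 25953.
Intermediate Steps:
r = -66923/39894 (r = 335*(-1/545) - 389*1/366 = -67/109 - 389/366 = -66923/39894 ≈ -1.6775)
V(L) = -149 (V(L) = 573 - 722 = -149)
p = 171572153/6649 (p = (-66923/39894 + 50)*534 = (1927777/39894)*534 = 171572153/6649 ≈ 25804.)
p - V(R(-15)) = 171572153/6649 - 1*(-149) = 171572153/6649 + 149 = 172562854/6649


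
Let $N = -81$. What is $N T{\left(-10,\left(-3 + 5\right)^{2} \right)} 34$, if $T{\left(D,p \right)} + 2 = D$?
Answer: $33048$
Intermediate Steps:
$T{\left(D,p \right)} = -2 + D$
$N T{\left(-10,\left(-3 + 5\right)^{2} \right)} 34 = - 81 \left(-2 - 10\right) 34 = \left(-81\right) \left(-12\right) 34 = 972 \cdot 34 = 33048$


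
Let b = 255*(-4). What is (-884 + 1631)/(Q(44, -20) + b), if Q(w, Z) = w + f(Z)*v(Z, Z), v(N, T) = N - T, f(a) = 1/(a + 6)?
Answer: -747/976 ≈ -0.76537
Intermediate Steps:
f(a) = 1/(6 + a)
b = -1020
Q(w, Z) = w (Q(w, Z) = w + (Z - Z)/(6 + Z) = w + 0/(6 + Z) = w + 0 = w)
(-884 + 1631)/(Q(44, -20) + b) = (-884 + 1631)/(44 - 1020) = 747/(-976) = 747*(-1/976) = -747/976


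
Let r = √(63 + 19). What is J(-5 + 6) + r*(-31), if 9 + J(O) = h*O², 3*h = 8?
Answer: -19/3 - 31*√82 ≈ -287.05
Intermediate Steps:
h = 8/3 (h = (⅓)*8 = 8/3 ≈ 2.6667)
J(O) = -9 + 8*O²/3
r = √82 ≈ 9.0554
J(-5 + 6) + r*(-31) = (-9 + 8*(-5 + 6)²/3) + √82*(-31) = (-9 + (8/3)*1²) - 31*√82 = (-9 + (8/3)*1) - 31*√82 = (-9 + 8/3) - 31*√82 = -19/3 - 31*√82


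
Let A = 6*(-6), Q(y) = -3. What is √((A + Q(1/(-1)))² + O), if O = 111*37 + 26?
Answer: √5654 ≈ 75.193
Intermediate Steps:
O = 4133 (O = 4107 + 26 = 4133)
A = -36
√((A + Q(1/(-1)))² + O) = √((-36 - 3)² + 4133) = √((-39)² + 4133) = √(1521 + 4133) = √5654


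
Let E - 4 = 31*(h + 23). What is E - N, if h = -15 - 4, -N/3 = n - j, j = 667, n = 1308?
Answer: 2051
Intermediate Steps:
N = -1923 (N = -3*(1308 - 1*667) = -3*(1308 - 667) = -3*641 = -1923)
h = -19
E = 128 (E = 4 + 31*(-19 + 23) = 4 + 31*4 = 4 + 124 = 128)
E - N = 128 - 1*(-1923) = 128 + 1923 = 2051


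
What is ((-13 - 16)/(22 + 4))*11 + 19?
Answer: 175/26 ≈ 6.7308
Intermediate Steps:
((-13 - 16)/(22 + 4))*11 + 19 = -29/26*11 + 19 = -319/26 + 19 = 175/26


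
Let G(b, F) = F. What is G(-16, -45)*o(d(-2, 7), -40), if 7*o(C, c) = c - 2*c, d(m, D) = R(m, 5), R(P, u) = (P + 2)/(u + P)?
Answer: -1800/7 ≈ -257.14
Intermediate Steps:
R(P, u) = (2 + P)/(P + u)
d(m, D) = (2 + m)/(5 + m) (d(m, D) = (2 + m)/(m + 5) = (2 + m)/(5 + m))
o(C, c) = -c/7 (o(C, c) = (c - 2*c)/7 = (-c)/7 = -c/7)
G(-16, -45)*o(d(-2, 7), -40) = -(-45)*(-40)/7 = -45*40/7 = -1800/7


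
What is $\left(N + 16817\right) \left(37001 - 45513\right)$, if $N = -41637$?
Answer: $211267840$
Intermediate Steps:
$\left(N + 16817\right) \left(37001 - 45513\right) = \left(-41637 + 16817\right) \left(37001 - 45513\right) = \left(-24820\right) \left(-8512\right) = 211267840$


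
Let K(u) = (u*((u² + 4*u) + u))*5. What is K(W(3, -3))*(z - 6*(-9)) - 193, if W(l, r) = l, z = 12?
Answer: 23567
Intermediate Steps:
K(u) = 5*u*(u² + 5*u) (K(u) = (u*(u² + 5*u))*5 = 5*u*(u² + 5*u))
K(W(3, -3))*(z - 6*(-9)) - 193 = (5*3²*(5 + 3))*(12 - 6*(-9)) - 193 = (5*9*8)*(12 + 54) - 193 = 360*66 - 193 = 23760 - 193 = 23567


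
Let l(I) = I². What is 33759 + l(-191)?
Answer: 70240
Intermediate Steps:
33759 + l(-191) = 33759 + (-191)² = 33759 + 36481 = 70240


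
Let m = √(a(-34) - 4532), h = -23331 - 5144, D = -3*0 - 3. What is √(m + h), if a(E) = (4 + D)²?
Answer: √(-28475 + I*√4531) ≈ 0.199 + 168.75*I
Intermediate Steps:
D = -3 (D = 0 - 3 = -3)
a(E) = 1 (a(E) = (4 - 3)² = 1² = 1)
h = -28475
m = I*√4531 (m = √(1 - 4532) = √(-4531) = I*√4531 ≈ 67.313*I)
√(m + h) = √(I*√4531 - 28475) = √(-28475 + I*√4531)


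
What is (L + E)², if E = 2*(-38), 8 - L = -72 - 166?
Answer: 28900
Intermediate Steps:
L = 246 (L = 8 - (-72 - 166) = 8 - 1*(-238) = 8 + 238 = 246)
E = -76
(L + E)² = (246 - 76)² = 170² = 28900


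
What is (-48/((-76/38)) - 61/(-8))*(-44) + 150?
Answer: -2483/2 ≈ -1241.5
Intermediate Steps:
(-48/((-76/38)) - 61/(-8))*(-44) + 150 = (-48/((-76*1/38)) - 61*(-⅛))*(-44) + 150 = (-48/(-2) + 61/8)*(-44) + 150 = (-48*(-½) + 61/8)*(-44) + 150 = (24 + 61/8)*(-44) + 150 = (253/8)*(-44) + 150 = -2783/2 + 150 = -2483/2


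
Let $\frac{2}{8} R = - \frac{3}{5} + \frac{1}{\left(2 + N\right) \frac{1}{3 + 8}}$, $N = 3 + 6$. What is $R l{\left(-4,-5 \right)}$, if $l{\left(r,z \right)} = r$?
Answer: $- \frac{32}{5} \approx -6.4$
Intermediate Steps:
$N = 9$
$R = \frac{8}{5}$ ($R = 4 \left(- \frac{3}{5} + \frac{1}{\left(2 + 9\right) \frac{1}{3 + 8}}\right) = 4 \left(\left(-3\right) \frac{1}{5} + \frac{1}{11 \cdot \frac{1}{11}}\right) = 4 \left(- \frac{3}{5} + \frac{\frac{1}{\frac{1}{11}}}{11}\right) = 4 \left(- \frac{3}{5} + \frac{1}{11} \cdot 11\right) = 4 \left(- \frac{3}{5} + 1\right) = 4 \cdot \frac{2}{5} = \frac{8}{5} \approx 1.6$)
$R l{\left(-4,-5 \right)} = \frac{8}{5} \left(-4\right) = - \frac{32}{5}$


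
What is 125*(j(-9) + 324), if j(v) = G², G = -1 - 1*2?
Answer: 41625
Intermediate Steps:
G = -3 (G = -1 - 2 = -3)
j(v) = 9 (j(v) = (-3)² = 9)
125*(j(-9) + 324) = 125*(9 + 324) = 125*333 = 41625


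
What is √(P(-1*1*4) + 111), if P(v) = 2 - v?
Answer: 3*√13 ≈ 10.817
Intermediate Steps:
√(P(-1*1*4) + 111) = √((2 - (-1*1)*4) + 111) = √((2 - (-1)*4) + 111) = √((2 - 1*(-4)) + 111) = √((2 + 4) + 111) = √(6 + 111) = √117 = 3*√13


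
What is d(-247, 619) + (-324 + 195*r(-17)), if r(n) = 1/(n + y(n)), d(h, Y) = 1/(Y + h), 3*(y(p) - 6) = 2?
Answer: -127547/372 ≈ -342.87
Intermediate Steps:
y(p) = 20/3 (y(p) = 6 + (1/3)*2 = 6 + 2/3 = 20/3)
r(n) = 1/(20/3 + n) (r(n) = 1/(n + 20/3) = 1/(20/3 + n))
d(-247, 619) + (-324 + 195*r(-17)) = 1/(619 - 247) + (-324 + 195*(3/(20 + 3*(-17)))) = 1/372 + (-324 + 195*(3/(20 - 51))) = 1/372 + (-324 + 195*(3/(-31))) = 1/372 + (-324 + 195*(3*(-1/31))) = 1/372 + (-324 + 195*(-3/31)) = 1/372 + (-324 - 585/31) = 1/372 - 10629/31 = -127547/372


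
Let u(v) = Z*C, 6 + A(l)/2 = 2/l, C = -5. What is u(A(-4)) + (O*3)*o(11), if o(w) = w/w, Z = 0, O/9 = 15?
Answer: 405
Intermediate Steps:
O = 135 (O = 9*15 = 135)
o(w) = 1
A(l) = -12 + 4/l (A(l) = -12 + 2*(2/l) = -12 + 4/l)
u(v) = 0 (u(v) = 0*(-5) = 0)
u(A(-4)) + (O*3)*o(11) = 0 + (135*3)*1 = 0 + 405*1 = 0 + 405 = 405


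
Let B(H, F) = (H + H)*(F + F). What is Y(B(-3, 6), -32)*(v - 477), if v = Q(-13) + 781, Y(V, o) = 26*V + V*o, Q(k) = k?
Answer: 125712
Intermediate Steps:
B(H, F) = 4*F*H (B(H, F) = (2*H)*(2*F) = 4*F*H)
v = 768 (v = -13 + 781 = 768)
Y(B(-3, 6), -32)*(v - 477) = ((4*6*(-3))*(26 - 32))*(768 - 477) = -72*(-6)*291 = 432*291 = 125712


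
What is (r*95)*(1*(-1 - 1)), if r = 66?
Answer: -12540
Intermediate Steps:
(r*95)*(1*(-1 - 1)) = (66*95)*(1*(-1 - 1)) = 6270*(1*(-2)) = 6270*(-2) = -12540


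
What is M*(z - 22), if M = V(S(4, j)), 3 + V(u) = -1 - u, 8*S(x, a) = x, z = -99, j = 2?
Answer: 1089/2 ≈ 544.50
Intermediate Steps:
S(x, a) = x/8
V(u) = -4 - u (V(u) = -3 + (-1 - u) = -4 - u)
M = -9/2 (M = -4 - 4/8 = -4 - 1*½ = -4 - ½ = -9/2 ≈ -4.5000)
M*(z - 22) = -9*(-99 - 22)/2 = -9/2*(-121) = 1089/2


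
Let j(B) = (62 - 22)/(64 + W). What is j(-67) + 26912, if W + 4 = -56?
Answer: 26922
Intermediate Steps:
W = -60 (W = -4 - 56 = -60)
j(B) = 10 (j(B) = (62 - 22)/(64 - 60) = 40/4 = 40*(¼) = 10)
j(-67) + 26912 = 10 + 26912 = 26922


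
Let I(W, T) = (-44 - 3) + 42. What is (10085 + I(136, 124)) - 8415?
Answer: 1665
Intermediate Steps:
I(W, T) = -5 (I(W, T) = -47 + 42 = -5)
(10085 + I(136, 124)) - 8415 = (10085 - 5) - 8415 = 10080 - 8415 = 1665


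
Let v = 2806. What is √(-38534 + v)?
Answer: 4*I*√2233 ≈ 189.02*I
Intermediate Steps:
√(-38534 + v) = √(-38534 + 2806) = √(-35728) = 4*I*√2233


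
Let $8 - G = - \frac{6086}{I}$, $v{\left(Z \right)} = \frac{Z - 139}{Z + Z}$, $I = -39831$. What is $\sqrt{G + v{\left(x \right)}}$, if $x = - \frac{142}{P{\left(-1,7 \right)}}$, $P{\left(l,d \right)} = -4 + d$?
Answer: $\frac{\sqrt{215534913}}{4686} \approx 3.133$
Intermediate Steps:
$x = - \frac{142}{3}$ ($x = - \frac{142}{-4 + 7} = - \frac{142}{3} \approx -47.333$)
$v{\left(Z \right)} = \frac{-139 + Z}{2 Z}$
$G = \frac{18386}{2343}$ ($G = 8 - - \frac{6086}{-39831} = 8 - \left(-6086\right) \left(- \frac{1}{39831}\right) = 8 - \frac{358}{2343} = \frac{18386}{2343} \approx 7.8472$)
$\sqrt{G + v{\left(x \right)}} = \sqrt{\frac{18386}{2343} + \frac{-139 - \frac{142}{3}}{2 \left(- \frac{142}{3}\right)}} = \sqrt{\frac{18386}{2343} + \frac{1}{2} \left(- \frac{3}{142}\right) \left(- \frac{559}{3}\right)} = \sqrt{\frac{18386}{2343} + \frac{559}{284}} = \sqrt{\frac{91991}{9372}} = \frac{\sqrt{215534913}}{4686}$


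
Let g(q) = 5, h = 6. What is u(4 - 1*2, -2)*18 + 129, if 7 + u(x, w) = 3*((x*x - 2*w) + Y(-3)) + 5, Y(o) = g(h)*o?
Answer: -285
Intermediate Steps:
Y(o) = 5*o
u(x, w) = -47 - 6*w + 3*x² (u(x, w) = -7 + (3*((x*x - 2*w) + 5*(-3)) + 5) = -7 + (3*((x² - 2*w) - 15) + 5) = -7 + (3*(-15 + x² - 2*w) + 5) = -7 + ((-45 - 6*w + 3*x²) + 5) = -7 + (-40 - 6*w + 3*x²) = -47 - 6*w + 3*x²)
u(4 - 1*2, -2)*18 + 129 = (-47 - 6*(-2) + 3*(4 - 1*2)²)*18 + 129 = (-47 + 12 + 3*(4 - 2)²)*18 + 129 = (-47 + 12 + 3*2²)*18 + 129 = (-47 + 12 + 3*4)*18 + 129 = (-47 + 12 + 12)*18 + 129 = -23*18 + 129 = -414 + 129 = -285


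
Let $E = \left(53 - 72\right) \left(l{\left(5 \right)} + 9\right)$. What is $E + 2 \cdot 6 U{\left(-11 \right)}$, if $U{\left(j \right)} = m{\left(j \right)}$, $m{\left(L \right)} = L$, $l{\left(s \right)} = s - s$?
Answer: $-303$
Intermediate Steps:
$l{\left(s \right)} = 0$
$U{\left(j \right)} = j$
$E = -171$ ($E = \left(53 - 72\right) \left(0 + 9\right) = \left(-19\right) 9 = -171$)
$E + 2 \cdot 6 U{\left(-11 \right)} = -171 + 2 \cdot 6 \left(-11\right) = -171 + 12 \left(-11\right) = -171 - 132 = -303$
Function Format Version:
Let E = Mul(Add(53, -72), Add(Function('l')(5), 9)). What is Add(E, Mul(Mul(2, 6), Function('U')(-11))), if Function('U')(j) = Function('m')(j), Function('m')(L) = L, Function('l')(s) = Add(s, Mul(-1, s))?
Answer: -303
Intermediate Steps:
Function('l')(s) = 0
Function('U')(j) = j
E = -171 (E = Mul(Add(53, -72), Add(0, 9)) = Mul(-19, 9) = -171)
Add(E, Mul(Mul(2, 6), Function('U')(-11))) = Add(-171, Mul(Mul(2, 6), -11)) = Add(-171, Mul(12, -11)) = Add(-171, -132) = -303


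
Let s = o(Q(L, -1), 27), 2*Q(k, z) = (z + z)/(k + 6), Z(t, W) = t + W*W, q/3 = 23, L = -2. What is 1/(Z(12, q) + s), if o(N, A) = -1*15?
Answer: 1/4758 ≈ 0.00021017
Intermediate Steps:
q = 69 (q = 3*23 = 69)
Z(t, W) = t + W²
Q(k, z) = z/(6 + k) (Q(k, z) = ((z + z)/(k + 6))/2 = ((2*z)/(6 + k))/2 = (2*z/(6 + k))/2 = z/(6 + k))
o(N, A) = -15
s = -15
1/(Z(12, q) + s) = 1/((12 + 69²) - 15) = 1/((12 + 4761) - 15) = 1/(4773 - 15) = 1/4758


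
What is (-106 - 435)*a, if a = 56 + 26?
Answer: -44362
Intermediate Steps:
a = 82
(-106 - 435)*a = (-106 - 435)*82 = -541*82 = -44362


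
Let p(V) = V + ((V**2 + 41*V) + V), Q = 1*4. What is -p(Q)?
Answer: -188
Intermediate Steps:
Q = 4
p(V) = V**2 + 43*V (p(V) = V + (V**2 + 42*V) = V**2 + 43*V)
-p(Q) = -4*(43 + 4) = -4*47 = -1*188 = -188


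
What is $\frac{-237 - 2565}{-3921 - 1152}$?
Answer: $\frac{934}{1691} \approx 0.55234$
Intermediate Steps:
$\frac{-237 - 2565}{-3921 - 1152} = \frac{-237 - 2565}{-5073} = \left(-2802\right) \left(- \frac{1}{5073}\right) = \frac{934}{1691}$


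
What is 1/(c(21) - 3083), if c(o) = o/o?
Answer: -1/3082 ≈ -0.00032446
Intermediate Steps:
c(o) = 1
1/(c(21) - 3083) = 1/(1 - 3083) = 1/(-3082) = -1/3082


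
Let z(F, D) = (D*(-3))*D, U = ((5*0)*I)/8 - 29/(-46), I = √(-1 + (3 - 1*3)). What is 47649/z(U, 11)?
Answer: -15883/121 ≈ -131.26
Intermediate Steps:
I
U = 29/46 (U = ((5*0)*I)/8 - 29/(-46) = (0*I)*(⅛) - 29*(-1/46) = 0*(⅛) + 29/46 = 0 + 29/46 = 29/46 ≈ 0.63043)
z(F, D) = -3*D² (z(F, D) = (-3*D)*D = -3*D²)
47649/z(U, 11) = 47649/((-3*11²)) = 47649/((-3*121)) = 47649/(-363) = 47649*(-1/363) = -15883/121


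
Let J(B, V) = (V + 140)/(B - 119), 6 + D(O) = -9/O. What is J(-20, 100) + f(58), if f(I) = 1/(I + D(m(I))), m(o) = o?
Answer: -713618/417973 ≈ -1.7073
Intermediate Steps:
D(O) = -6 - 9/O
J(B, V) = (140 + V)/(-119 + B)
f(I) = 1/(-6 + I - 9/I) (f(I) = 1/(I + (-6 - 9/I)) = 1/(-6 + I - 9/I))
J(-20, 100) + f(58) = (140 + 100)/(-119 - 20) - 1*58/(9 - 1*58*(-6 + 58)) = 240/(-139) - 1*58/(9 - 1*58*52) = -1/139*240 - 1*58/(9 - 3016) = -240/139 - 1*58/(-3007) = -240/139 - 1*58*(-1/3007) = -240/139 + 58/3007 = -713618/417973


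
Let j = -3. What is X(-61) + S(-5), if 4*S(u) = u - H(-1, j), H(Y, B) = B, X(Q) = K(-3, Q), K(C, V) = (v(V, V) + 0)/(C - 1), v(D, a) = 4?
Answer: -3/2 ≈ -1.5000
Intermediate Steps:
K(C, V) = 4/(-1 + C) (K(C, V) = (4 + 0)/(C - 1) = 4/(-1 + C))
X(Q) = -1 (X(Q) = 4/(-1 - 3) = 4/(-4) = 4*(-¼) = -1)
S(u) = ¾ + u/4 (S(u) = (u - 1*(-3))/4 = (u + 3)/4 = (3 + u)/4 = ¾ + u/4)
X(-61) + S(-5) = -1 + (¾ + (¼)*(-5)) = -1 + (¾ - 5/4) = -1 - ½ = -3/2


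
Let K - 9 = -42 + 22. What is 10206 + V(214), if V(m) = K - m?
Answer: 9981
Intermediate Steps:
K = -11 (K = 9 + (-42 + 22) = 9 - 20 = -11)
V(m) = -11 - m
10206 + V(214) = 10206 + (-11 - 1*214) = 10206 + (-11 - 214) = 10206 - 225 = 9981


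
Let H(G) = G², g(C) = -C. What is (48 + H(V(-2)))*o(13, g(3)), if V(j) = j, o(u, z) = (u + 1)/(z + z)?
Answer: -364/3 ≈ -121.33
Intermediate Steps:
o(u, z) = (1 + u)/(2*z) (o(u, z) = (1 + u)/((2*z)) = (1 + u)*(1/(2*z)) = (1 + u)/(2*z))
(48 + H(V(-2)))*o(13, g(3)) = (48 + (-2)²)*((1 + 13)/(2*((-1*3)))) = (48 + 4)*((½)*14/(-3)) = 52*((½)*(-⅓)*14) = 52*(-7/3) = -364/3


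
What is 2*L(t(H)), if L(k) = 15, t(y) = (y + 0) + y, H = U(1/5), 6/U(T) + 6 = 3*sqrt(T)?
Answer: 30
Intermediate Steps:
U(T) = 6/(-6 + 3*sqrt(T))
H = 2/(-2 + sqrt(5)/5) (H = 2/(-2 + sqrt(1/5)) = 2/(-2 + sqrt(5)/5) ≈ -1.2880)
t(y) = 2*y (t(y) = y + y = 2*y)
2*L(t(H)) = 2*15 = 30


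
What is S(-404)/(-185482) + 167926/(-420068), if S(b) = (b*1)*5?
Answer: -688607113/1770796654 ≈ -0.38887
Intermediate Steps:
S(b) = 5*b (S(b) = b*5 = 5*b)
S(-404)/(-185482) + 167926/(-420068) = (5*(-404))/(-185482) + 167926/(-420068) = -2020*(-1/185482) + 167926*(-1/420068) = 1010/92741 - 7633/19094 = -688607113/1770796654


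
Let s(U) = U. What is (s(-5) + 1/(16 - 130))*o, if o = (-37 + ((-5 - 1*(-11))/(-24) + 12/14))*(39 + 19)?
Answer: 16873621/1596 ≈ 10572.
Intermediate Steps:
o = -29551/14 (o = (-37 + ((-5 + 11)*(-1/24) + 12*(1/14)))*58 = (-37 + (6*(-1/24) + 6/7))*58 = (-37 + (-¼ + 6/7))*58 = (-37 + 17/28)*58 = -1019/28*58 = -29551/14 ≈ -2110.8)
(s(-5) + 1/(16 - 130))*o = (-5 + 1/(16 - 130))*(-29551/14) = (-5 + 1/(-114))*(-29551/14) = (-5 - 1/114)*(-29551/14) = -571/114*(-29551/14) = 16873621/1596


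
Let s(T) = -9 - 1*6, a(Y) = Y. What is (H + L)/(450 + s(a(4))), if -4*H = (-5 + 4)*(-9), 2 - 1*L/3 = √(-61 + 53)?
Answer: 1/116 - 2*I*√2/145 ≈ 0.0086207 - 0.019506*I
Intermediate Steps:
L = 6 - 6*I*√2 (L = 6 - 3*√(-61 + 53) = 6 - 6*I*√2 ≈ 6.0 - 8.4853*I)
H = -9/4 (H = -(-5 + 4)*(-9)/4 = -(-1)*(-9)/4 = -¼*9 = -9/4 ≈ -2.2500)
s(T) = -15 (s(T) = -9 - 6 = -15)
(H + L)/(450 + s(a(4))) = (-9/4 + (6 - 6*I*√2))/(450 - 15) = (15/4 - 6*I*√2)/435 = (15/4 - 6*I*√2)*(1/435) = 1/116 - 2*I*√2/145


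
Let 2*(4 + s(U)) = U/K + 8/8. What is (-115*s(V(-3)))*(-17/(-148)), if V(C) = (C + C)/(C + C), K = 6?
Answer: 80155/1776 ≈ 45.132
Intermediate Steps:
V(C) = 1 (V(C) = (2*C)/((2*C)) = (2*C)*(1/(2*C)) = 1)
s(U) = -7/2 + U/12 (s(U) = -4 + (U/6 + 8/8)/2 = -4 + (U*(1/6) + 8*(1/8))/2 = -4 + (U/6 + 1)/2 = -4 + (1 + U/6)/2 = -4 + (1/2 + U/12) = -7/2 + U/12)
(-115*s(V(-3)))*(-17/(-148)) = (-115*(-7/2 + (1/12)*1))*(-17/(-148)) = (-115*(-7/2 + 1/12))*(-17*(-1/148)) = -115*(-41/12)*(17/148) = (4715/12)*(17/148) = 80155/1776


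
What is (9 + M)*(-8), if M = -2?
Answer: -56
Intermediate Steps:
(9 + M)*(-8) = (9 - 2)*(-8) = 7*(-8) = -56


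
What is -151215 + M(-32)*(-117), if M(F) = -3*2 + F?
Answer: -146769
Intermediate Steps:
M(F) = -6 + F
-151215 + M(-32)*(-117) = -151215 + (-6 - 32)*(-117) = -151215 - 38*(-117) = -151215 + 4446 = -146769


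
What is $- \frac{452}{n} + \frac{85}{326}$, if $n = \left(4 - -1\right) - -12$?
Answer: $- \frac{145907}{5542} \approx -26.327$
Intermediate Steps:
$n = 17$ ($n = \left(4 + 1\right) + 12 = 5 + 12 = 17$)
$- \frac{452}{n} + \frac{85}{326} = - \frac{452}{17} + \frac{85}{326} = - \frac{145907}{5542}$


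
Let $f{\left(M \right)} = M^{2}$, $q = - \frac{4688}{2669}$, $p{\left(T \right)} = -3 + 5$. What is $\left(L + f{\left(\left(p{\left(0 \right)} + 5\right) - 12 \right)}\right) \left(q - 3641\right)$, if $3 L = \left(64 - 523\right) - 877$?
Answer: $\frac{4086697979}{2669} \approx 1.5312 \cdot 10^{6}$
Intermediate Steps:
$p{\left(T \right)} = 2$
$q = - \frac{4688}{2669}$ ($q = \left(-4688\right) \frac{1}{2669} = - \frac{4688}{2669} \approx -1.7565$)
$L = - \frac{1336}{3}$ ($L = \frac{\left(64 - 523\right) - 877}{3} = \frac{-459 - 877}{3} = \frac{1}{3} \left(-1336\right) = - \frac{1336}{3} \approx -445.33$)
$\left(L + f{\left(\left(p{\left(0 \right)} + 5\right) - 12 \right)}\right) \left(q - 3641\right) = \left(- \frac{1336}{3} + \left(\left(2 + 5\right) - 12\right)^{2}\right) \left(- \frac{4688}{2669} - 3641\right) = \left(- \frac{1336}{3} + \left(7 - 12\right)^{2}\right) \left(- \frac{9722517}{2669}\right) = \left(- \frac{1336}{3} + \left(-5\right)^{2}\right) \left(- \frac{9722517}{2669}\right) = \left(- \frac{1336}{3} + 25\right) \left(- \frac{9722517}{2669}\right) = \left(- \frac{1261}{3}\right) \left(- \frac{9722517}{2669}\right) = \frac{4086697979}{2669}$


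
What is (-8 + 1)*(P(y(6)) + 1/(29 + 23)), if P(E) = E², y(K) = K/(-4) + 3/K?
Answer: -371/52 ≈ -7.1346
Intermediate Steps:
y(K) = 3/K - K/4 (y(K) = K*(-¼) + 3/K = -K/4 + 3/K = 3/K - K/4)
(-8 + 1)*(P(y(6)) + 1/(29 + 23)) = (-8 + 1)*((3/6 - ¼*6)² + 1/(29 + 23)) = -7*((3*(⅙) - 3/2)² + 1/52) = -7*((½ - 3/2)² + 1/52) = -7*((-1)² + 1/52) = -7*(1 + 1/52) = -7*53/52 = -371/52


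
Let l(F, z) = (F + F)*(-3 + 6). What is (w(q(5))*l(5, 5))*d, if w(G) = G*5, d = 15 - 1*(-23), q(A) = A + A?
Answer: 57000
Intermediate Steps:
l(F, z) = 6*F (l(F, z) = (2*F)*3 = 6*F)
q(A) = 2*A
d = 38 (d = 15 + 23 = 38)
w(G) = 5*G
(w(q(5))*l(5, 5))*d = ((5*(2*5))*(6*5))*38 = ((5*10)*30)*38 = (50*30)*38 = 1500*38 = 57000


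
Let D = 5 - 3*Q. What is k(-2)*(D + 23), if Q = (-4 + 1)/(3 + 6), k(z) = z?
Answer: -58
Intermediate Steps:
Q = -⅓ (Q = -3/9 = -3*⅑ = -⅓ ≈ -0.33333)
D = 6 (D = 5 - 3*(-⅓) = 5 + 1 = 6)
k(-2)*(D + 23) = -2*(6 + 23) = -2*29 = -58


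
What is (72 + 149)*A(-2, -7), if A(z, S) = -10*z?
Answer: 4420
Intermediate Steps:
(72 + 149)*A(-2, -7) = (72 + 149)*(-10*(-2)) = 221*20 = 4420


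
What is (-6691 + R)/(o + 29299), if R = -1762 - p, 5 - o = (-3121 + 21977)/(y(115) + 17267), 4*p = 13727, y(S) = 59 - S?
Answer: -818193729/2017329152 ≈ -0.40558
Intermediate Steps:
p = 13727/4 (p = (¼)*13727 = 13727/4 ≈ 3431.8)
o = 67199/17211 (o = 5 - (-3121 + 21977)/((59 - 1*115) + 17267) = 5 - 18856/((59 - 115) + 17267) = 5 - 18856/(-56 + 17267) = 5 - 18856/17211 = 67199/17211 ≈ 3.9044)
R = -20775/4 (R = -1762 - 1*13727/4 = -1762 - 13727/4 = -20775/4 ≈ -5193.8)
(-6691 + R)/(o + 29299) = (-6691 - 20775/4)/(67199/17211 + 29299) = -47539/(4*504332288/17211) = -47539/4*17211/504332288 = -818193729/2017329152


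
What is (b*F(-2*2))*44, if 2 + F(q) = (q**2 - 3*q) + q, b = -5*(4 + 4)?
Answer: -38720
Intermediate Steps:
b = -40 (b = -5*8 = -40)
F(q) = -2 + q**2 - 2*q (F(q) = -2 + ((q**2 - 3*q) + q) = -2 + (q**2 - 2*q) = -2 + q**2 - 2*q)
(b*F(-2*2))*44 = -40*(-2 + (-2*2)**2 - (-4)*2)*44 = -40*(-2 + (-4)**2 - 2*(-4))*44 = -40*(-2 + 16 + 8)*44 = -40*22*44 = -880*44 = -38720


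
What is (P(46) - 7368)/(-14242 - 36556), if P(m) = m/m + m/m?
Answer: 3683/25399 ≈ 0.14501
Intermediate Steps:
P(m) = 2 (P(m) = 1 + 1 = 2)
(P(46) - 7368)/(-14242 - 36556) = (2 - 7368)/(-14242 - 36556) = -7366/(-50798) = -7366*(-1/50798) = 3683/25399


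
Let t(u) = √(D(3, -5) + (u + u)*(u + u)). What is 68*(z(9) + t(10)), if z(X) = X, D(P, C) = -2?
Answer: 612 + 68*√398 ≈ 1968.6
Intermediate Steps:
t(u) = √(-2 + 4*u²) (t(u) = √(-2 + (u + u)*(u + u)) = √(-2 + (2*u)*(2*u)) = √(-2 + 4*u²))
68*(z(9) + t(10)) = 68*(9 + √(-2 + 4*10²)) = 68*(9 + √(-2 + 4*100)) = 68*(9 + √(-2 + 400)) = 68*(9 + √398) = 612 + 68*√398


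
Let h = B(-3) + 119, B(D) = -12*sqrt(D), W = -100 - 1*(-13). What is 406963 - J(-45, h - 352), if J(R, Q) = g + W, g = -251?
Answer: 407301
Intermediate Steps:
W = -87 (W = -100 + 13 = -87)
h = 119 - 12*I*sqrt(3) (h = -12*I*sqrt(3) + 119 = 119 - 12*I*sqrt(3) ≈ 119.0 - 20.785*I)
J(R, Q) = -338 (J(R, Q) = -251 - 87 = -338)
406963 - J(-45, h - 352) = 406963 - 1*(-338) = 406963 + 338 = 407301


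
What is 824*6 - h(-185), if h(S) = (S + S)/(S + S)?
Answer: 4943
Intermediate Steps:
h(S) = 1 (h(S) = (2*S)/((2*S)) = (2*S)*(1/(2*S)) = 1)
824*6 - h(-185) = 824*6 - 1*1 = 4944 - 1 = 4943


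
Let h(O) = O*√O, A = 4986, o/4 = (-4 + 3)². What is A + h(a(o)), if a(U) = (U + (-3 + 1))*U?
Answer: 4986 + 16*√2 ≈ 5008.6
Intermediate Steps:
o = 4 (o = 4*(-4 + 3)² = 4*(-1)² = 4*1 = 4)
a(U) = U*(-2 + U) (a(U) = (U - 2)*U = (-2 + U)*U = U*(-2 + U))
h(O) = O^(3/2)
A + h(a(o)) = 4986 + (4*(-2 + 4))^(3/2) = 4986 + (4*2)^(3/2) = 4986 + 8^(3/2) = 4986 + 16*√2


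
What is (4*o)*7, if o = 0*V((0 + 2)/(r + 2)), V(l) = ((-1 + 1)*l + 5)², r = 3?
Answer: 0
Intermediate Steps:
V(l) = 25 (V(l) = (0*l + 5)² = (0 + 5)² = 5² = 25)
o = 0 (o = 0*25 = 0)
(4*o)*7 = (4*0)*7 = 0*7 = 0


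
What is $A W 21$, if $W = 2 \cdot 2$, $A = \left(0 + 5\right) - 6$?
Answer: $-84$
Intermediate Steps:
$A = -1$ ($A = 5 - 6 = -1$)
$W = 4$
$A W 21 = \left(-1\right) 4 \cdot 21 = \left(-4\right) 21 = -84$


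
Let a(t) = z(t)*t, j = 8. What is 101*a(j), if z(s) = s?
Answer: 6464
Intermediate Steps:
a(t) = t² (a(t) = t*t = t²)
101*a(j) = 101*8² = 101*64 = 6464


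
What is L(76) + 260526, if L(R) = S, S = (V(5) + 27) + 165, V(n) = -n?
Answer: 260713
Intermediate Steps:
S = 187 (S = (-1*5 + 27) + 165 = (-5 + 27) + 165 = 22 + 165 = 187)
L(R) = 187
L(76) + 260526 = 187 + 260526 = 260713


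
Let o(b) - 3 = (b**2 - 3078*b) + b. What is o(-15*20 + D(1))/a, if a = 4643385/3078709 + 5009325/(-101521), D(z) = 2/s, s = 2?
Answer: -315500059330699103/14950852872840 ≈ -21102.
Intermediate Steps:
D(z) = 1 (D(z) = 2/2 = 2*(1/2) = 1)
o(b) = 3 + b**2 - 3077*b (o(b) = 3 + ((b**2 - 3078*b) + b) = 3 + (b**2 - 3077*b) = 3 + b**2 - 3077*b)
a = -14950852872840/312553616389 (a = 4643385*(1/3078709) + 5009325*(-1/101521) = 4643385/3078709 - 5009325/101521 = -14950852872840/312553616389 ≈ -47.835)
o(-15*20 + D(1))/a = (3 + (-15*20 + 1)**2 - 3077*(-15*20 + 1))/(-14950852872840/312553616389) = (3 + (-300 + 1)**2 - 3077*(-300 + 1))*(-312553616389/14950852872840) = (3 + (-299)**2 - 3077*(-299))*(-312553616389/14950852872840) = (3 + 89401 + 920023)*(-312553616389/14950852872840) = 1009427*(-312553616389/14950852872840) = -315500059330699103/14950852872840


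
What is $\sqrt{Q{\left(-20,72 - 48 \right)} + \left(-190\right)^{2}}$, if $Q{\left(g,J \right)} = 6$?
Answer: $\sqrt{36106} \approx 190.02$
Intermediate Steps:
$\sqrt{Q{\left(-20,72 - 48 \right)} + \left(-190\right)^{2}} = \sqrt{6 + \left(-190\right)^{2}} = \sqrt{6 + 36100} = \sqrt{36106}$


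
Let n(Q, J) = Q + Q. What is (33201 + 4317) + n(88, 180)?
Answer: 37694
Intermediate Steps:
n(Q, J) = 2*Q
(33201 + 4317) + n(88, 180) = (33201 + 4317) + 2*88 = 37518 + 176 = 37694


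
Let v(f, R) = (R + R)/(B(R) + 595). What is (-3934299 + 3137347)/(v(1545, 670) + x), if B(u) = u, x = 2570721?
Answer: -201628856/650392681 ≈ -0.31001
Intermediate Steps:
v(f, R) = 2*R/(595 + R) (v(f, R) = (R + R)/(R + 595) = (2*R)/(595 + R) = 2*R/(595 + R))
(-3934299 + 3137347)/(v(1545, 670) + x) = (-3934299 + 3137347)/(2*670/(595 + 670) + 2570721) = -796952/(2*670/1265 + 2570721) = -796952/(2*670*(1/1265) + 2570721) = -796952/(268/253 + 2570721) = -796952/650392681/253 = -796952*253/650392681 = -201628856/650392681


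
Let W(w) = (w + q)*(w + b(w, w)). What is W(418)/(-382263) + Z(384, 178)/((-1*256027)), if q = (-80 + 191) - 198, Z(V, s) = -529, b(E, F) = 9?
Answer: -5140552996/13981378443 ≈ -0.36767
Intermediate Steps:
q = -87 (q = 111 - 198 = -87)
W(w) = (-87 + w)*(9 + w) (W(w) = (w - 87)*(w + 9) = (-87 + w)*(9 + w))
W(418)/(-382263) + Z(384, 178)/((-1*256027)) = (-783 + 418**2 - 78*418)/(-382263) - 529/((-1*256027)) = (-783 + 174724 - 32604)*(-1/382263) - 529/(-256027) = 141337*(-1/382263) - 529*(-1/256027) = -20191/54609 + 529/256027 = -5140552996/13981378443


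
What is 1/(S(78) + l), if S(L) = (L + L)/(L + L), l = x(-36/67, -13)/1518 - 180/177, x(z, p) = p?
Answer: -89562/2285 ≈ -39.196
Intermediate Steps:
l = -91847/89562 (l = -13/1518 - 180/177 = -13*1/1518 - 180*1/177 = -13/1518 - 60/59 = -91847/89562 ≈ -1.0255)
S(L) = 1 (S(L) = (2*L)/((2*L)) = (2*L)*(1/(2*L)) = 1)
1/(S(78) + l) = 1/(1 - 91847/89562) = 1/(-2285/89562) = -89562/2285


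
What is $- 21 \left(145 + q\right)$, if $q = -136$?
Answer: $-189$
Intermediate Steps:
$- 21 \left(145 + q\right) = - 21 \left(145 - 136\right) = \left(-21\right) 9 = -189$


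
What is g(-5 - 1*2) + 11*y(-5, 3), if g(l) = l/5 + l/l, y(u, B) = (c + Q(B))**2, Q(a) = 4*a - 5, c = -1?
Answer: 1978/5 ≈ 395.60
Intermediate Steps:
Q(a) = -5 + 4*a
y(u, B) = (-6 + 4*B)**2 (y(u, B) = (-1 + (-5 + 4*B))**2 = (-6 + 4*B)**2)
g(l) = 1 + l/5 (g(l) = l*(1/5) + 1 = l/5 + 1 = 1 + l/5)
g(-5 - 1*2) + 11*y(-5, 3) = (1 + (-5 - 1*2)/5) + 11*(4*(-3 + 2*3)**2) = (1 + (-5 - 2)/5) + 11*(4*(-3 + 6)**2) = (1 + (1/5)*(-7)) + 11*(4*3**2) = (1 - 7/5) + 11*(4*9) = -2/5 + 11*36 = -2/5 + 396 = 1978/5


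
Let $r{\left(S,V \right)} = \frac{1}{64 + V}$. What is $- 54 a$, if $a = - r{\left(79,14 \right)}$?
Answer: $\frac{9}{13} \approx 0.69231$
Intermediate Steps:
$a = - \frac{1}{78}$ ($a = - \frac{1}{64 + 14} = - \frac{1}{78} \approx -0.012821$)
$- 54 a = \left(-54\right) \left(- \frac{1}{78}\right) = \frac{9}{13}$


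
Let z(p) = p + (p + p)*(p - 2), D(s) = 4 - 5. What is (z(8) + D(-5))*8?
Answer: 824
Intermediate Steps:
D(s) = -1
z(p) = p + 2*p*(-2 + p) (z(p) = p + (2*p)*(-2 + p) = p + 2*p*(-2 + p))
(z(8) + D(-5))*8 = (8*(-3 + 2*8) - 1)*8 = (8*(-3 + 16) - 1)*8 = (8*13 - 1)*8 = (104 - 1)*8 = 103*8 = 824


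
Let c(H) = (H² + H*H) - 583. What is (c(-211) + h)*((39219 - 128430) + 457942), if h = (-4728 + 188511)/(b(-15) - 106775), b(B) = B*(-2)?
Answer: 3481695333353732/106745 ≈ 3.2617e+10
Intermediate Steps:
b(B) = -2*B
c(H) = -583 + 2*H² (c(H) = (H² + H²) - 583 = 2*H² - 583 = -583 + 2*H²)
h = -183783/106745 (h = (-4728 + 188511)/(-2*(-15) - 106775) = 183783/(30 - 106775) = 183783/(-106745) = 183783*(-1/106745) = -183783/106745 ≈ -1.7217)
(c(-211) + h)*((39219 - 128430) + 457942) = ((-583 + 2*(-211)²) - 183783/106745)*((39219 - 128430) + 457942) = ((-583 + 2*44521) - 183783/106745)*(-89211 + 457942) = ((-583 + 89042) - 183783/106745)*368731 = (88459 - 183783/106745)*368731 = (9442372172/106745)*368731 = 3481695333353732/106745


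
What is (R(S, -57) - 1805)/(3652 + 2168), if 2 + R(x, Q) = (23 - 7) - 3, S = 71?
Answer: -299/970 ≈ -0.30825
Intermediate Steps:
R(x, Q) = 11 (R(x, Q) = -2 + ((23 - 7) - 3) = -2 + (16 - 3) = -2 + 13 = 11)
(R(S, -57) - 1805)/(3652 + 2168) = (11 - 1805)/(3652 + 2168) = -1794/5820 = -1794*1/5820 = -299/970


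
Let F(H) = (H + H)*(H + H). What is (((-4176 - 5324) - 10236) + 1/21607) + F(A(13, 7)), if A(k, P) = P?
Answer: -422200779/21607 ≈ -19540.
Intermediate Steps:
F(H) = 4*H² (F(H) = (2*H)*(2*H) = 4*H²)
(((-4176 - 5324) - 10236) + 1/21607) + F(A(13, 7)) = (((-4176 - 5324) - 10236) + 1/21607) + 4*7² = ((-9500 - 10236) + 1/21607) + 4*49 = (-19736 + 1/21607) + 196 = -426435751/21607 + 196 = -422200779/21607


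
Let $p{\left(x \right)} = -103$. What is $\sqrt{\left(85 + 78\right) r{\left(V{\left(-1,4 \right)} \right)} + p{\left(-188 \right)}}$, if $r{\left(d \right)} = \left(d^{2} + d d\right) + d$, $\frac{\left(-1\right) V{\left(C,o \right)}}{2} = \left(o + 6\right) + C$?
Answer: $\sqrt{102587} \approx 320.29$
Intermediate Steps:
$V{\left(C,o \right)} = -12 - 2 C - 2 o$ ($V{\left(C,o \right)} = - 2 \left(\left(o + 6\right) + C\right) = - 2 \left(\left(6 + o\right) + C\right) = - 2 \left(6 + C + o\right) = -12 - 2 C - 2 o$)
$r{\left(d \right)} = d + 2 d^{2}$ ($r{\left(d \right)} = \left(d^{2} + d^{2}\right) + d = 2 d^{2} + d = d + 2 d^{2}$)
$\sqrt{\left(85 + 78\right) r{\left(V{\left(-1,4 \right)} \right)} + p{\left(-188 \right)}} = \sqrt{\left(85 + 78\right) \left(-12 - -2 - 8\right) \left(1 + 2 \left(-12 - -2 - 8\right)\right) - 103} = \sqrt{163 \left(-12 + 2 - 8\right) \left(1 + 2 \left(-12 + 2 - 8\right)\right) - 103} = \sqrt{163 \left(- 18 \left(1 + 2 \left(-18\right)\right)\right) - 103} = \sqrt{163 \left(- 18 \left(1 - 36\right)\right) - 103} = \sqrt{163 \left(\left(-18\right) \left(-35\right)\right) - 103} = \sqrt{163 \cdot 630 - 103} = \sqrt{102690 - 103} = \sqrt{102587}$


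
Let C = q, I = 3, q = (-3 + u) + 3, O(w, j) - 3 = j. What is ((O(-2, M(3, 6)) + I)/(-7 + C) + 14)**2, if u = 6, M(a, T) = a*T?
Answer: 100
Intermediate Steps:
M(a, T) = T*a
O(w, j) = 3 + j
q = 6 (q = (-3 + 6) + 3 = 3 + 3 = 6)
C = 6
((O(-2, M(3, 6)) + I)/(-7 + C) + 14)**2 = (((3 + 6*3) + 3)/(-7 + 6) + 14)**2 = (((3 + 18) + 3)/(-1) + 14)**2 = ((21 + 3)*(-1) + 14)**2 = (24*(-1) + 14)**2 = (-24 + 14)**2 = (-10)**2 = 100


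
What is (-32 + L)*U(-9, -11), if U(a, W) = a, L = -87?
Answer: 1071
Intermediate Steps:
(-32 + L)*U(-9, -11) = (-32 - 87)*(-9) = -119*(-9) = 1071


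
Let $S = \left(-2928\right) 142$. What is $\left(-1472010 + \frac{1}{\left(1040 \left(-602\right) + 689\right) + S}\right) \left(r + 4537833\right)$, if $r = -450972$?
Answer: $- \frac{6263556826642618731}{1041167} \approx -6.0159 \cdot 10^{12}$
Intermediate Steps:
$S = -415776$
$\left(-1472010 + \frac{1}{\left(1040 \left(-602\right) + 689\right) + S}\right) \left(r + 4537833\right) = \left(-1472010 + \frac{1}{\left(1040 \left(-602\right) + 689\right) - 415776}\right) \left(-450972 + 4537833\right) = \left(-1472010 + \frac{1}{\left(-626080 + 689\right) - 415776}\right) 4086861 = \left(-1472010 + \frac{1}{-625391 - 415776}\right) 4086861 = \left(-1472010 + \frac{1}{-1041167}\right) 4086861 = \left(-1472010 - \frac{1}{1041167}\right) 4086861 = \left(- \frac{1532608235671}{1041167}\right) 4086861 = - \frac{6263556826642618731}{1041167}$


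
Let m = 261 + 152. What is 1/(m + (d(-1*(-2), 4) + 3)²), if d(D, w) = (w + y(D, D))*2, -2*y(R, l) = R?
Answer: 1/494 ≈ 0.0020243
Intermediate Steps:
y(R, l) = -R/2
d(D, w) = -D + 2*w (d(D, w) = (w - D/2)*2 = -D + 2*w)
m = 413
1/(m + (d(-1*(-2), 4) + 3)²) = 1/(413 + ((-(-1)*(-2) + 2*4) + 3)²) = 1/(413 + ((-1*2 + 8) + 3)²) = 1/(413 + ((-2 + 8) + 3)²) = 1/(413 + (6 + 3)²) = 1/(413 + 9²) = 1/(413 + 81) = 1/494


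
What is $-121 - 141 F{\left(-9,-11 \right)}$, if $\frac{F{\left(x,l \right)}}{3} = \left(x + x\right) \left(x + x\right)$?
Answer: $-137173$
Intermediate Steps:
$F{\left(x,l \right)} = 12 x^{2}$ ($F{\left(x,l \right)} = 3 \left(x + x\right) \left(x + x\right) = 3 \cdot 2 x 2 x = 3 \cdot 4 x^{2} = 12 x^{2}$)
$-121 - 141 F{\left(-9,-11 \right)} = -121 - 141 \cdot 12 \left(-9\right)^{2} = -121 - 141 \cdot 12 \cdot 81 = -121 - 137052 = -137173$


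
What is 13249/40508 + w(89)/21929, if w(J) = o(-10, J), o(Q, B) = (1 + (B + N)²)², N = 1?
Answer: 2658676687429/888299932 ≈ 2993.0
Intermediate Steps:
o(Q, B) = (1 + (1 + B)²)² (o(Q, B) = (1 + (B + 1)²)² = (1 + (1 + B)²)²)
w(J) = (1 + (1 + J)²)²
13249/40508 + w(89)/21929 = 13249/40508 + (1 + (1 + 89)²)²/21929 = 13249*(1/40508) + (1 + 90²)²*(1/21929) = 13249/40508 + (1 + 8100)²*(1/21929) = 13249/40508 + 8101²*(1/21929) = 13249/40508 + 65626201*(1/21929) = 13249/40508 + 65626201/21929 = 2658676687429/888299932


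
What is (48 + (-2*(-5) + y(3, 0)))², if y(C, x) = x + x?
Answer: 3364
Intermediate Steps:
y(C, x) = 2*x
(48 + (-2*(-5) + y(3, 0)))² = (48 + (-2*(-5) + 2*0))² = (48 + (10 + 0))² = (48 + 10)² = 58² = 3364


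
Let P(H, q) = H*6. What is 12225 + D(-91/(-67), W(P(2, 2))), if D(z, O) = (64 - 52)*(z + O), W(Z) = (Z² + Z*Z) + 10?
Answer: 1059759/67 ≈ 15817.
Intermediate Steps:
P(H, q) = 6*H
W(Z) = 10 + 2*Z² (W(Z) = (Z² + Z²) + 10 = 2*Z² + 10 = 10 + 2*Z²)
D(z, O) = 12*O + 12*z (D(z, O) = 12*(O + z) = 12*O + 12*z)
12225 + D(-91/(-67), W(P(2, 2))) = 12225 + (12*(10 + 2*(6*2)²) + 12*(-91/(-67))) = 12225 + (12*(10 + 2*12²) + 12*(-91*(-1/67))) = 12225 + (12*(10 + 2*144) + 12*(91/67)) = 12225 + (12*(10 + 288) + 1092/67) = 12225 + (12*298 + 1092/67) = 12225 + (3576 + 1092/67) = 12225 + 240684/67 = 1059759/67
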